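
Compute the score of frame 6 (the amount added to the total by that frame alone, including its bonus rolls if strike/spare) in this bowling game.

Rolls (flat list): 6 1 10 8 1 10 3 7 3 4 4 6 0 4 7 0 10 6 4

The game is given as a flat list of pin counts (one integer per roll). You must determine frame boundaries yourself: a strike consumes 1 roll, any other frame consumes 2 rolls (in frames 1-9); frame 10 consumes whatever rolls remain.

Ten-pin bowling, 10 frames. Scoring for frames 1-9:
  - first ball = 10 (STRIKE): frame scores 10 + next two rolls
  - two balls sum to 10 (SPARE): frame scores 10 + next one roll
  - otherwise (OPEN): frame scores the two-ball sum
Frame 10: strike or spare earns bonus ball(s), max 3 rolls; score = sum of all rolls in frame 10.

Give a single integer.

Frame 1: OPEN (6+1=7). Cumulative: 7
Frame 2: STRIKE. 10 + next two rolls (8+1) = 19. Cumulative: 26
Frame 3: OPEN (8+1=9). Cumulative: 35
Frame 4: STRIKE. 10 + next two rolls (3+7) = 20. Cumulative: 55
Frame 5: SPARE (3+7=10). 10 + next roll (3) = 13. Cumulative: 68
Frame 6: OPEN (3+4=7). Cumulative: 75
Frame 7: SPARE (4+6=10). 10 + next roll (0) = 10. Cumulative: 85
Frame 8: OPEN (0+4=4). Cumulative: 89

Answer: 7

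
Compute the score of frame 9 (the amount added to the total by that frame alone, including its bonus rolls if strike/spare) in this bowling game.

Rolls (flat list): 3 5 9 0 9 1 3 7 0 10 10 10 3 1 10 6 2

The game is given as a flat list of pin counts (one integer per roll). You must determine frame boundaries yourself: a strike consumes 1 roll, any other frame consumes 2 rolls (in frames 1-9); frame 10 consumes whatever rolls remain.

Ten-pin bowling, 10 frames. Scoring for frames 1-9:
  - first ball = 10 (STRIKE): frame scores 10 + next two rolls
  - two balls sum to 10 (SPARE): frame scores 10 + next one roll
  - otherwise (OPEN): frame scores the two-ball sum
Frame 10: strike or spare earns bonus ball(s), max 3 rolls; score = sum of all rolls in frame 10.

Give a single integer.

Frame 1: OPEN (3+5=8). Cumulative: 8
Frame 2: OPEN (9+0=9). Cumulative: 17
Frame 3: SPARE (9+1=10). 10 + next roll (3) = 13. Cumulative: 30
Frame 4: SPARE (3+7=10). 10 + next roll (0) = 10. Cumulative: 40
Frame 5: SPARE (0+10=10). 10 + next roll (10) = 20. Cumulative: 60
Frame 6: STRIKE. 10 + next two rolls (10+3) = 23. Cumulative: 83
Frame 7: STRIKE. 10 + next two rolls (3+1) = 14. Cumulative: 97
Frame 8: OPEN (3+1=4). Cumulative: 101
Frame 9: STRIKE. 10 + next two rolls (6+2) = 18. Cumulative: 119
Frame 10: OPEN. Sum of all frame-10 rolls (6+2) = 8. Cumulative: 127

Answer: 18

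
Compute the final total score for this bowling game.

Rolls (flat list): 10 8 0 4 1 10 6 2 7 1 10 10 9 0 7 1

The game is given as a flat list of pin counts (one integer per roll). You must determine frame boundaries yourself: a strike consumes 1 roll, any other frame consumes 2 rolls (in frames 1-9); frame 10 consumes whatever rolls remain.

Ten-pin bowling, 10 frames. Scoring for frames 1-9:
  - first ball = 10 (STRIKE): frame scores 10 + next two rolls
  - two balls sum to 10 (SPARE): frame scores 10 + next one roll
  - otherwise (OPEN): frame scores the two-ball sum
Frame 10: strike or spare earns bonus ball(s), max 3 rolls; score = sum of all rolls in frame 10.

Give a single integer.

Answer: 130

Derivation:
Frame 1: STRIKE. 10 + next two rolls (8+0) = 18. Cumulative: 18
Frame 2: OPEN (8+0=8). Cumulative: 26
Frame 3: OPEN (4+1=5). Cumulative: 31
Frame 4: STRIKE. 10 + next two rolls (6+2) = 18. Cumulative: 49
Frame 5: OPEN (6+2=8). Cumulative: 57
Frame 6: OPEN (7+1=8). Cumulative: 65
Frame 7: STRIKE. 10 + next two rolls (10+9) = 29. Cumulative: 94
Frame 8: STRIKE. 10 + next two rolls (9+0) = 19. Cumulative: 113
Frame 9: OPEN (9+0=9). Cumulative: 122
Frame 10: OPEN. Sum of all frame-10 rolls (7+1) = 8. Cumulative: 130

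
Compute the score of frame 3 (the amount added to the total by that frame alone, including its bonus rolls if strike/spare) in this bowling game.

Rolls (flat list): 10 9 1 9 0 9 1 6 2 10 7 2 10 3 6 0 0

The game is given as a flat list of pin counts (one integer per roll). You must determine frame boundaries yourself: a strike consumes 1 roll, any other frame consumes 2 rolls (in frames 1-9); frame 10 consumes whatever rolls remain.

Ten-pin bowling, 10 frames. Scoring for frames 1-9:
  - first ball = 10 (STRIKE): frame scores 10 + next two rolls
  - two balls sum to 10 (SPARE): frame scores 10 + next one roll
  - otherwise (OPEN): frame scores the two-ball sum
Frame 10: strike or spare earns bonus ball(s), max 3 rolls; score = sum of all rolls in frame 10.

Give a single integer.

Frame 1: STRIKE. 10 + next two rolls (9+1) = 20. Cumulative: 20
Frame 2: SPARE (9+1=10). 10 + next roll (9) = 19. Cumulative: 39
Frame 3: OPEN (9+0=9). Cumulative: 48
Frame 4: SPARE (9+1=10). 10 + next roll (6) = 16. Cumulative: 64
Frame 5: OPEN (6+2=8). Cumulative: 72

Answer: 9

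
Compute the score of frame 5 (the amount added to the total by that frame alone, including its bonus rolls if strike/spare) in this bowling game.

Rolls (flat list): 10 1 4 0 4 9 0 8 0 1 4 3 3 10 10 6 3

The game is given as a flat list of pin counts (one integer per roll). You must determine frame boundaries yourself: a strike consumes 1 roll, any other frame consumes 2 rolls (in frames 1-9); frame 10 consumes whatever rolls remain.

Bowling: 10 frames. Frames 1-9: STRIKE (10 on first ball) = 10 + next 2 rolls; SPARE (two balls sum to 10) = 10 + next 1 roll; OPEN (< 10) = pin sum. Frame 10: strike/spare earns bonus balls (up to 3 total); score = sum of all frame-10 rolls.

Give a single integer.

Frame 1: STRIKE. 10 + next two rolls (1+4) = 15. Cumulative: 15
Frame 2: OPEN (1+4=5). Cumulative: 20
Frame 3: OPEN (0+4=4). Cumulative: 24
Frame 4: OPEN (9+0=9). Cumulative: 33
Frame 5: OPEN (8+0=8). Cumulative: 41
Frame 6: OPEN (1+4=5). Cumulative: 46
Frame 7: OPEN (3+3=6). Cumulative: 52

Answer: 8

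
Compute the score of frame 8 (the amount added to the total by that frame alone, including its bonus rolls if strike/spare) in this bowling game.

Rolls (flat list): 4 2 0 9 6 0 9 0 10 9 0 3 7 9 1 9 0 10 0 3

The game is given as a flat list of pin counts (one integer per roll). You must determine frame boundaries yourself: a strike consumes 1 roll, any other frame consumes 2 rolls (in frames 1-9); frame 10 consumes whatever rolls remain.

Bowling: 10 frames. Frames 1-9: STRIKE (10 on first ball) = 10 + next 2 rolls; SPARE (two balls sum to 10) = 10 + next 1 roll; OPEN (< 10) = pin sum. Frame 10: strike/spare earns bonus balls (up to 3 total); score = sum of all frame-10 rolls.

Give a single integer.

Answer: 19

Derivation:
Frame 1: OPEN (4+2=6). Cumulative: 6
Frame 2: OPEN (0+9=9). Cumulative: 15
Frame 3: OPEN (6+0=6). Cumulative: 21
Frame 4: OPEN (9+0=9). Cumulative: 30
Frame 5: STRIKE. 10 + next two rolls (9+0) = 19. Cumulative: 49
Frame 6: OPEN (9+0=9). Cumulative: 58
Frame 7: SPARE (3+7=10). 10 + next roll (9) = 19. Cumulative: 77
Frame 8: SPARE (9+1=10). 10 + next roll (9) = 19. Cumulative: 96
Frame 9: OPEN (9+0=9). Cumulative: 105
Frame 10: STRIKE. Sum of all frame-10 rolls (10+0+3) = 13. Cumulative: 118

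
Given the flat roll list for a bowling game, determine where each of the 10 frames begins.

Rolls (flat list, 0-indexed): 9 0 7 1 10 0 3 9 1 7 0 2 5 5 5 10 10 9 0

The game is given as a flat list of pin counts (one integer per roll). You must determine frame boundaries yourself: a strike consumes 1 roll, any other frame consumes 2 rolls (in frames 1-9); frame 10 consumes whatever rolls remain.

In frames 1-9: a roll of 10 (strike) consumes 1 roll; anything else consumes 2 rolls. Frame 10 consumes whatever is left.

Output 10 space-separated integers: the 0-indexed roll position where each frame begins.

Frame 1 starts at roll index 0: rolls=9,0 (sum=9), consumes 2 rolls
Frame 2 starts at roll index 2: rolls=7,1 (sum=8), consumes 2 rolls
Frame 3 starts at roll index 4: roll=10 (strike), consumes 1 roll
Frame 4 starts at roll index 5: rolls=0,3 (sum=3), consumes 2 rolls
Frame 5 starts at roll index 7: rolls=9,1 (sum=10), consumes 2 rolls
Frame 6 starts at roll index 9: rolls=7,0 (sum=7), consumes 2 rolls
Frame 7 starts at roll index 11: rolls=2,5 (sum=7), consumes 2 rolls
Frame 8 starts at roll index 13: rolls=5,5 (sum=10), consumes 2 rolls
Frame 9 starts at roll index 15: roll=10 (strike), consumes 1 roll
Frame 10 starts at roll index 16: 3 remaining rolls

Answer: 0 2 4 5 7 9 11 13 15 16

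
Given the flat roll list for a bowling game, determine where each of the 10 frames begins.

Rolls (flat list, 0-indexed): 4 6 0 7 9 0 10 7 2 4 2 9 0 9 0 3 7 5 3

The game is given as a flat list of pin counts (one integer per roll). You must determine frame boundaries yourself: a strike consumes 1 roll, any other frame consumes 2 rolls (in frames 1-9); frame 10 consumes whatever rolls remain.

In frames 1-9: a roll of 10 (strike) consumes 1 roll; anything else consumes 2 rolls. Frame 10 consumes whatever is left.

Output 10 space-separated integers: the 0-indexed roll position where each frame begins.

Frame 1 starts at roll index 0: rolls=4,6 (sum=10), consumes 2 rolls
Frame 2 starts at roll index 2: rolls=0,7 (sum=7), consumes 2 rolls
Frame 3 starts at roll index 4: rolls=9,0 (sum=9), consumes 2 rolls
Frame 4 starts at roll index 6: roll=10 (strike), consumes 1 roll
Frame 5 starts at roll index 7: rolls=7,2 (sum=9), consumes 2 rolls
Frame 6 starts at roll index 9: rolls=4,2 (sum=6), consumes 2 rolls
Frame 7 starts at roll index 11: rolls=9,0 (sum=9), consumes 2 rolls
Frame 8 starts at roll index 13: rolls=9,0 (sum=9), consumes 2 rolls
Frame 9 starts at roll index 15: rolls=3,7 (sum=10), consumes 2 rolls
Frame 10 starts at roll index 17: 2 remaining rolls

Answer: 0 2 4 6 7 9 11 13 15 17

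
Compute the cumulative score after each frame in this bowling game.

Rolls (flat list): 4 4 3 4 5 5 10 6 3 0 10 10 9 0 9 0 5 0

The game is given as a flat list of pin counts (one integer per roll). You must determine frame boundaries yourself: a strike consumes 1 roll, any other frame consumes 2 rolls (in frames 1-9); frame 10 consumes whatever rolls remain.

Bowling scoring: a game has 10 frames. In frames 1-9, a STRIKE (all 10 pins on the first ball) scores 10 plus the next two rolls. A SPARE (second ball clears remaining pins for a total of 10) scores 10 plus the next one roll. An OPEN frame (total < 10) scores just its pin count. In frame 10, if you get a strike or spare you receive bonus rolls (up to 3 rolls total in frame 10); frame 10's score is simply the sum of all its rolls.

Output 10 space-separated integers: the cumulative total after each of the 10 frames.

Frame 1: OPEN (4+4=8). Cumulative: 8
Frame 2: OPEN (3+4=7). Cumulative: 15
Frame 3: SPARE (5+5=10). 10 + next roll (10) = 20. Cumulative: 35
Frame 4: STRIKE. 10 + next two rolls (6+3) = 19. Cumulative: 54
Frame 5: OPEN (6+3=9). Cumulative: 63
Frame 6: SPARE (0+10=10). 10 + next roll (10) = 20. Cumulative: 83
Frame 7: STRIKE. 10 + next two rolls (9+0) = 19. Cumulative: 102
Frame 8: OPEN (9+0=9). Cumulative: 111
Frame 9: OPEN (9+0=9). Cumulative: 120
Frame 10: OPEN. Sum of all frame-10 rolls (5+0) = 5. Cumulative: 125

Answer: 8 15 35 54 63 83 102 111 120 125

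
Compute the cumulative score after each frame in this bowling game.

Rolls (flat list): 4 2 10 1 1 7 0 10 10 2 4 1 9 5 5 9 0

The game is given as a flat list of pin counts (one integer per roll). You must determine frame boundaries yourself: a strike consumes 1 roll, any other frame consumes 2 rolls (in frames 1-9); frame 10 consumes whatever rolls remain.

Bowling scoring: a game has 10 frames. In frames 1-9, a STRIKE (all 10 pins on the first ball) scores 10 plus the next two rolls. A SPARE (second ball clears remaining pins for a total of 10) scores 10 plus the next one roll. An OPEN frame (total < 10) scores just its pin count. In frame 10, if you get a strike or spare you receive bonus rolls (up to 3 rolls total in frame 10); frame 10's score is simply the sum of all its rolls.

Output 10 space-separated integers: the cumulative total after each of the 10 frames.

Frame 1: OPEN (4+2=6). Cumulative: 6
Frame 2: STRIKE. 10 + next two rolls (1+1) = 12. Cumulative: 18
Frame 3: OPEN (1+1=2). Cumulative: 20
Frame 4: OPEN (7+0=7). Cumulative: 27
Frame 5: STRIKE. 10 + next two rolls (10+2) = 22. Cumulative: 49
Frame 6: STRIKE. 10 + next two rolls (2+4) = 16. Cumulative: 65
Frame 7: OPEN (2+4=6). Cumulative: 71
Frame 8: SPARE (1+9=10). 10 + next roll (5) = 15. Cumulative: 86
Frame 9: SPARE (5+5=10). 10 + next roll (9) = 19. Cumulative: 105
Frame 10: OPEN. Sum of all frame-10 rolls (9+0) = 9. Cumulative: 114

Answer: 6 18 20 27 49 65 71 86 105 114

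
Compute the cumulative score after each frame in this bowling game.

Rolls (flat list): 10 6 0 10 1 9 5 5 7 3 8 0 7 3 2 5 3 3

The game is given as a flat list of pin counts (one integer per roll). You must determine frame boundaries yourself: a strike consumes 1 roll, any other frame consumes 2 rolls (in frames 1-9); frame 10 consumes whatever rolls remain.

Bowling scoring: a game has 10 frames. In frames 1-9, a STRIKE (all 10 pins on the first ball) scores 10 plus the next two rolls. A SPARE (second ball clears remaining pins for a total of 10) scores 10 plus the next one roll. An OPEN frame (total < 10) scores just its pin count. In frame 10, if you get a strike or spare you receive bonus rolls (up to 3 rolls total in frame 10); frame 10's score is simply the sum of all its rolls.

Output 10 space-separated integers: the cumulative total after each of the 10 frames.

Frame 1: STRIKE. 10 + next two rolls (6+0) = 16. Cumulative: 16
Frame 2: OPEN (6+0=6). Cumulative: 22
Frame 3: STRIKE. 10 + next two rolls (1+9) = 20. Cumulative: 42
Frame 4: SPARE (1+9=10). 10 + next roll (5) = 15. Cumulative: 57
Frame 5: SPARE (5+5=10). 10 + next roll (7) = 17. Cumulative: 74
Frame 6: SPARE (7+3=10). 10 + next roll (8) = 18. Cumulative: 92
Frame 7: OPEN (8+0=8). Cumulative: 100
Frame 8: SPARE (7+3=10). 10 + next roll (2) = 12. Cumulative: 112
Frame 9: OPEN (2+5=7). Cumulative: 119
Frame 10: OPEN. Sum of all frame-10 rolls (3+3) = 6. Cumulative: 125

Answer: 16 22 42 57 74 92 100 112 119 125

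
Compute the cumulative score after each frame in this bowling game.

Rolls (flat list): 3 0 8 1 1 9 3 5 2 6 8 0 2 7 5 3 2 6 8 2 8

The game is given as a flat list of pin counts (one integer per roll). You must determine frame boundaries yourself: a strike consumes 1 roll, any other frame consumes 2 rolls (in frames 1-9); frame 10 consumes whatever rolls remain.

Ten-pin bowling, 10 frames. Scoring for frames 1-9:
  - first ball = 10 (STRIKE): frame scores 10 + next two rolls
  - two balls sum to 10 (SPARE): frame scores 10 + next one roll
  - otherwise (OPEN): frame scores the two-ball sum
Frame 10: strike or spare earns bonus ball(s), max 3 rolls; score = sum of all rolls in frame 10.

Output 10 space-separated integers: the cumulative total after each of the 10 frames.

Answer: 3 12 25 33 41 49 58 66 74 92

Derivation:
Frame 1: OPEN (3+0=3). Cumulative: 3
Frame 2: OPEN (8+1=9). Cumulative: 12
Frame 3: SPARE (1+9=10). 10 + next roll (3) = 13. Cumulative: 25
Frame 4: OPEN (3+5=8). Cumulative: 33
Frame 5: OPEN (2+6=8). Cumulative: 41
Frame 6: OPEN (8+0=8). Cumulative: 49
Frame 7: OPEN (2+7=9). Cumulative: 58
Frame 8: OPEN (5+3=8). Cumulative: 66
Frame 9: OPEN (2+6=8). Cumulative: 74
Frame 10: SPARE. Sum of all frame-10 rolls (8+2+8) = 18. Cumulative: 92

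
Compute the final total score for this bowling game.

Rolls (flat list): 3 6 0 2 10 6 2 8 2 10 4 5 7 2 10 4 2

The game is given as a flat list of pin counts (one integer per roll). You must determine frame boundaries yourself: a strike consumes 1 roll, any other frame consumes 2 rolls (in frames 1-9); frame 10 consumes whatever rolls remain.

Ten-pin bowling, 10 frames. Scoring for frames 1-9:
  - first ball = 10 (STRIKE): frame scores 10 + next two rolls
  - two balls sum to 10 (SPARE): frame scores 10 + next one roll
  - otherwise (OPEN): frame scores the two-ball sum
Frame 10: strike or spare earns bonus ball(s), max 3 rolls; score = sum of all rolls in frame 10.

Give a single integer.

Answer: 116

Derivation:
Frame 1: OPEN (3+6=9). Cumulative: 9
Frame 2: OPEN (0+2=2). Cumulative: 11
Frame 3: STRIKE. 10 + next two rolls (6+2) = 18. Cumulative: 29
Frame 4: OPEN (6+2=8). Cumulative: 37
Frame 5: SPARE (8+2=10). 10 + next roll (10) = 20. Cumulative: 57
Frame 6: STRIKE. 10 + next two rolls (4+5) = 19. Cumulative: 76
Frame 7: OPEN (4+5=9). Cumulative: 85
Frame 8: OPEN (7+2=9). Cumulative: 94
Frame 9: STRIKE. 10 + next two rolls (4+2) = 16. Cumulative: 110
Frame 10: OPEN. Sum of all frame-10 rolls (4+2) = 6. Cumulative: 116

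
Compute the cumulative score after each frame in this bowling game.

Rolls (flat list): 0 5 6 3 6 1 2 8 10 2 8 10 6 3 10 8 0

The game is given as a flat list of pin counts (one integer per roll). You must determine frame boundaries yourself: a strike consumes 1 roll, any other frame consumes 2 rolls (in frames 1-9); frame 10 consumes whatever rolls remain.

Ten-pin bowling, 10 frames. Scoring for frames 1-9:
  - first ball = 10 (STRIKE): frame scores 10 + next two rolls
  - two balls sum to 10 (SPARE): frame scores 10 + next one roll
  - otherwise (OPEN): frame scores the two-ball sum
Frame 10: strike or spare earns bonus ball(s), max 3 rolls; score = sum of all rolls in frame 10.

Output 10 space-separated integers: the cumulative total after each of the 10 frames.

Frame 1: OPEN (0+5=5). Cumulative: 5
Frame 2: OPEN (6+3=9). Cumulative: 14
Frame 3: OPEN (6+1=7). Cumulative: 21
Frame 4: SPARE (2+8=10). 10 + next roll (10) = 20. Cumulative: 41
Frame 5: STRIKE. 10 + next two rolls (2+8) = 20. Cumulative: 61
Frame 6: SPARE (2+8=10). 10 + next roll (10) = 20. Cumulative: 81
Frame 7: STRIKE. 10 + next two rolls (6+3) = 19. Cumulative: 100
Frame 8: OPEN (6+3=9). Cumulative: 109
Frame 9: STRIKE. 10 + next two rolls (8+0) = 18. Cumulative: 127
Frame 10: OPEN. Sum of all frame-10 rolls (8+0) = 8. Cumulative: 135

Answer: 5 14 21 41 61 81 100 109 127 135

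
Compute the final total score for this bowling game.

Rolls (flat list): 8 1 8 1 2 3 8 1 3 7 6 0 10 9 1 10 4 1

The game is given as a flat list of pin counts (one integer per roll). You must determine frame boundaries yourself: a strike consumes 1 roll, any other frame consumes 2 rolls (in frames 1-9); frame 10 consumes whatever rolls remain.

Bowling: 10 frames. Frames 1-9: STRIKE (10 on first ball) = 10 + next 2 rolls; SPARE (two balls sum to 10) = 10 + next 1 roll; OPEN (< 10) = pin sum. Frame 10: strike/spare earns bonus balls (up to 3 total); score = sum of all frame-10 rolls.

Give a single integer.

Answer: 114

Derivation:
Frame 1: OPEN (8+1=9). Cumulative: 9
Frame 2: OPEN (8+1=9). Cumulative: 18
Frame 3: OPEN (2+3=5). Cumulative: 23
Frame 4: OPEN (8+1=9). Cumulative: 32
Frame 5: SPARE (3+7=10). 10 + next roll (6) = 16. Cumulative: 48
Frame 6: OPEN (6+0=6). Cumulative: 54
Frame 7: STRIKE. 10 + next two rolls (9+1) = 20. Cumulative: 74
Frame 8: SPARE (9+1=10). 10 + next roll (10) = 20. Cumulative: 94
Frame 9: STRIKE. 10 + next two rolls (4+1) = 15. Cumulative: 109
Frame 10: OPEN. Sum of all frame-10 rolls (4+1) = 5. Cumulative: 114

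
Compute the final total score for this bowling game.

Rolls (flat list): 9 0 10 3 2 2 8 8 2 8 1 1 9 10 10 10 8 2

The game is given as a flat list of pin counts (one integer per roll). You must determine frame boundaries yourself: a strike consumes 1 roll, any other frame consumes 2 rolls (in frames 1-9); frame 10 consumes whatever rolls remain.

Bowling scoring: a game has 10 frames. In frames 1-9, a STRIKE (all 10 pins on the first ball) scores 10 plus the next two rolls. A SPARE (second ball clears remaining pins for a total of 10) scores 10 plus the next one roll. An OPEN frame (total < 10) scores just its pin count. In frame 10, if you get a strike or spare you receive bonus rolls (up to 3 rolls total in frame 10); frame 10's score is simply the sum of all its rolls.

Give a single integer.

Frame 1: OPEN (9+0=9). Cumulative: 9
Frame 2: STRIKE. 10 + next two rolls (3+2) = 15. Cumulative: 24
Frame 3: OPEN (3+2=5). Cumulative: 29
Frame 4: SPARE (2+8=10). 10 + next roll (8) = 18. Cumulative: 47
Frame 5: SPARE (8+2=10). 10 + next roll (8) = 18. Cumulative: 65
Frame 6: OPEN (8+1=9). Cumulative: 74
Frame 7: SPARE (1+9=10). 10 + next roll (10) = 20. Cumulative: 94
Frame 8: STRIKE. 10 + next two rolls (10+10) = 30. Cumulative: 124
Frame 9: STRIKE. 10 + next two rolls (10+8) = 28. Cumulative: 152
Frame 10: STRIKE. Sum of all frame-10 rolls (10+8+2) = 20. Cumulative: 172

Answer: 172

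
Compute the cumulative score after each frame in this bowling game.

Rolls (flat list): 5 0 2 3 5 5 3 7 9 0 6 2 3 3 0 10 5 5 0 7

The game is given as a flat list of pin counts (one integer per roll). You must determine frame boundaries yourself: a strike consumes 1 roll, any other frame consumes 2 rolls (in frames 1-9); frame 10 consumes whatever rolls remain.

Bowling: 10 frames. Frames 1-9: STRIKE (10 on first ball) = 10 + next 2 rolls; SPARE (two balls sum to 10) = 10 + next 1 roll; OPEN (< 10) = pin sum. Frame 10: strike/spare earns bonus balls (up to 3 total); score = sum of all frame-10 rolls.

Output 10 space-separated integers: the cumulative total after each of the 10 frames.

Frame 1: OPEN (5+0=5). Cumulative: 5
Frame 2: OPEN (2+3=5). Cumulative: 10
Frame 3: SPARE (5+5=10). 10 + next roll (3) = 13. Cumulative: 23
Frame 4: SPARE (3+7=10). 10 + next roll (9) = 19. Cumulative: 42
Frame 5: OPEN (9+0=9). Cumulative: 51
Frame 6: OPEN (6+2=8). Cumulative: 59
Frame 7: OPEN (3+3=6). Cumulative: 65
Frame 8: SPARE (0+10=10). 10 + next roll (5) = 15. Cumulative: 80
Frame 9: SPARE (5+5=10). 10 + next roll (0) = 10. Cumulative: 90
Frame 10: OPEN. Sum of all frame-10 rolls (0+7) = 7. Cumulative: 97

Answer: 5 10 23 42 51 59 65 80 90 97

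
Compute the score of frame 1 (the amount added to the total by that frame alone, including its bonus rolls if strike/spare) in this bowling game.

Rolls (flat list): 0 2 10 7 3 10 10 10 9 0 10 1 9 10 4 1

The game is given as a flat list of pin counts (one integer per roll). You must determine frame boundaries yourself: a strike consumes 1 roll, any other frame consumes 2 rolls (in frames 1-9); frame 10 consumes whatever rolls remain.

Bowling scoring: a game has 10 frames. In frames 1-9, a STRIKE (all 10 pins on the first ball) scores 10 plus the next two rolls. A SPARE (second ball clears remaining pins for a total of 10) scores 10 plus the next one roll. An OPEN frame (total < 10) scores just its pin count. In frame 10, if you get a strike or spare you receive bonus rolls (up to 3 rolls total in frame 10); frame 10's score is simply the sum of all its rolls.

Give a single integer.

Frame 1: OPEN (0+2=2). Cumulative: 2
Frame 2: STRIKE. 10 + next two rolls (7+3) = 20. Cumulative: 22
Frame 3: SPARE (7+3=10). 10 + next roll (10) = 20. Cumulative: 42

Answer: 2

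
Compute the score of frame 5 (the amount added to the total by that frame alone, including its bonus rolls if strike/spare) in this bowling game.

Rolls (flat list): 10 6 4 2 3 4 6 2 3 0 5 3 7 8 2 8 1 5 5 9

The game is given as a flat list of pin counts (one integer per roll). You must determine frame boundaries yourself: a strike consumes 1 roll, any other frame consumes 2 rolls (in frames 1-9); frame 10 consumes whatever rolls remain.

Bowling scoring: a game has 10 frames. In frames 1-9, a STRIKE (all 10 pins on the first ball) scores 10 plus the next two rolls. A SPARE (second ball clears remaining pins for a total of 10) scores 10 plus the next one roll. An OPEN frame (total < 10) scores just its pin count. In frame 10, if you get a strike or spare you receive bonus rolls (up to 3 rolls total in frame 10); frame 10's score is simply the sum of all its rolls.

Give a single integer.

Answer: 5

Derivation:
Frame 1: STRIKE. 10 + next two rolls (6+4) = 20. Cumulative: 20
Frame 2: SPARE (6+4=10). 10 + next roll (2) = 12. Cumulative: 32
Frame 3: OPEN (2+3=5). Cumulative: 37
Frame 4: SPARE (4+6=10). 10 + next roll (2) = 12. Cumulative: 49
Frame 5: OPEN (2+3=5). Cumulative: 54
Frame 6: OPEN (0+5=5). Cumulative: 59
Frame 7: SPARE (3+7=10). 10 + next roll (8) = 18. Cumulative: 77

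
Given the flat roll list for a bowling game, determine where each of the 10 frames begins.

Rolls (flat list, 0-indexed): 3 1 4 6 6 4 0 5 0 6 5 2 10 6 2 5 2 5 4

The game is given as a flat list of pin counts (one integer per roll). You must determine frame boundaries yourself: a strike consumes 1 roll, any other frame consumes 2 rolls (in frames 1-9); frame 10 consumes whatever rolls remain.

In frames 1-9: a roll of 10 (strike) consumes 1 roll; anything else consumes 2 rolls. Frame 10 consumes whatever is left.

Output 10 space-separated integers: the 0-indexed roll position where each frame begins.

Answer: 0 2 4 6 8 10 12 13 15 17

Derivation:
Frame 1 starts at roll index 0: rolls=3,1 (sum=4), consumes 2 rolls
Frame 2 starts at roll index 2: rolls=4,6 (sum=10), consumes 2 rolls
Frame 3 starts at roll index 4: rolls=6,4 (sum=10), consumes 2 rolls
Frame 4 starts at roll index 6: rolls=0,5 (sum=5), consumes 2 rolls
Frame 5 starts at roll index 8: rolls=0,6 (sum=6), consumes 2 rolls
Frame 6 starts at roll index 10: rolls=5,2 (sum=7), consumes 2 rolls
Frame 7 starts at roll index 12: roll=10 (strike), consumes 1 roll
Frame 8 starts at roll index 13: rolls=6,2 (sum=8), consumes 2 rolls
Frame 9 starts at roll index 15: rolls=5,2 (sum=7), consumes 2 rolls
Frame 10 starts at roll index 17: 2 remaining rolls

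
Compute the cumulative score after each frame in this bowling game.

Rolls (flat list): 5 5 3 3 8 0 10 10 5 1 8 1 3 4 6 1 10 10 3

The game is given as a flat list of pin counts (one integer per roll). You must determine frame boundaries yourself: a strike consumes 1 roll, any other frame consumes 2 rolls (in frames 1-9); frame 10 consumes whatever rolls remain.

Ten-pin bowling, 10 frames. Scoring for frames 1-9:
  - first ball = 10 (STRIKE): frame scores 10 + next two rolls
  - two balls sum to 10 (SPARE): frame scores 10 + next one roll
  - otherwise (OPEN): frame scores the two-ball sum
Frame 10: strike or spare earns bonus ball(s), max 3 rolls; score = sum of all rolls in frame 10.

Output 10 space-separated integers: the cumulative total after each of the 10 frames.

Answer: 13 19 27 52 68 74 83 90 97 120

Derivation:
Frame 1: SPARE (5+5=10). 10 + next roll (3) = 13. Cumulative: 13
Frame 2: OPEN (3+3=6). Cumulative: 19
Frame 3: OPEN (8+0=8). Cumulative: 27
Frame 4: STRIKE. 10 + next two rolls (10+5) = 25. Cumulative: 52
Frame 5: STRIKE. 10 + next two rolls (5+1) = 16. Cumulative: 68
Frame 6: OPEN (5+1=6). Cumulative: 74
Frame 7: OPEN (8+1=9). Cumulative: 83
Frame 8: OPEN (3+4=7). Cumulative: 90
Frame 9: OPEN (6+1=7). Cumulative: 97
Frame 10: STRIKE. Sum of all frame-10 rolls (10+10+3) = 23. Cumulative: 120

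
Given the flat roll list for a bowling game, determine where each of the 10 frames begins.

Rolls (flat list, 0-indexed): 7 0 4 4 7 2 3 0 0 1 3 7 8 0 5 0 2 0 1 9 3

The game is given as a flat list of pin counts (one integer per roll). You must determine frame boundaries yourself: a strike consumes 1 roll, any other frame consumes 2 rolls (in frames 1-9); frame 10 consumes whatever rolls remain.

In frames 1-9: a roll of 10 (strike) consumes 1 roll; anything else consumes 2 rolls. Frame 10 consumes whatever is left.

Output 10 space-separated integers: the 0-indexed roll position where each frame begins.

Answer: 0 2 4 6 8 10 12 14 16 18

Derivation:
Frame 1 starts at roll index 0: rolls=7,0 (sum=7), consumes 2 rolls
Frame 2 starts at roll index 2: rolls=4,4 (sum=8), consumes 2 rolls
Frame 3 starts at roll index 4: rolls=7,2 (sum=9), consumes 2 rolls
Frame 4 starts at roll index 6: rolls=3,0 (sum=3), consumes 2 rolls
Frame 5 starts at roll index 8: rolls=0,1 (sum=1), consumes 2 rolls
Frame 6 starts at roll index 10: rolls=3,7 (sum=10), consumes 2 rolls
Frame 7 starts at roll index 12: rolls=8,0 (sum=8), consumes 2 rolls
Frame 8 starts at roll index 14: rolls=5,0 (sum=5), consumes 2 rolls
Frame 9 starts at roll index 16: rolls=2,0 (sum=2), consumes 2 rolls
Frame 10 starts at roll index 18: 3 remaining rolls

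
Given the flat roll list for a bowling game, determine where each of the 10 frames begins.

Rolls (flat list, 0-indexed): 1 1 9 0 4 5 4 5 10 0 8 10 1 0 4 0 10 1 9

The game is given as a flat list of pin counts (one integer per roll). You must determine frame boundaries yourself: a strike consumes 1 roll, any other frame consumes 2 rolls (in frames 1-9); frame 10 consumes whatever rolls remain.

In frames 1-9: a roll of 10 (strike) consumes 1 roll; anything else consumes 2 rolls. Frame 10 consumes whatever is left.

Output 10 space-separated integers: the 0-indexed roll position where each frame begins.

Answer: 0 2 4 6 8 9 11 12 14 16

Derivation:
Frame 1 starts at roll index 0: rolls=1,1 (sum=2), consumes 2 rolls
Frame 2 starts at roll index 2: rolls=9,0 (sum=9), consumes 2 rolls
Frame 3 starts at roll index 4: rolls=4,5 (sum=9), consumes 2 rolls
Frame 4 starts at roll index 6: rolls=4,5 (sum=9), consumes 2 rolls
Frame 5 starts at roll index 8: roll=10 (strike), consumes 1 roll
Frame 6 starts at roll index 9: rolls=0,8 (sum=8), consumes 2 rolls
Frame 7 starts at roll index 11: roll=10 (strike), consumes 1 roll
Frame 8 starts at roll index 12: rolls=1,0 (sum=1), consumes 2 rolls
Frame 9 starts at roll index 14: rolls=4,0 (sum=4), consumes 2 rolls
Frame 10 starts at roll index 16: 3 remaining rolls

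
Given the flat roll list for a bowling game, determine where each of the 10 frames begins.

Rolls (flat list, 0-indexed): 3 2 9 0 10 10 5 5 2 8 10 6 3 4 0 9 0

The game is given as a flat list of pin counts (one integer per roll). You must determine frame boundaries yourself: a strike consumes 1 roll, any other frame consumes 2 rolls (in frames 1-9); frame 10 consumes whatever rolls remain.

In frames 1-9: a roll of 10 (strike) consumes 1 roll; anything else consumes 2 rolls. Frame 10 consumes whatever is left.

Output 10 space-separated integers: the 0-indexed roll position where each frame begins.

Frame 1 starts at roll index 0: rolls=3,2 (sum=5), consumes 2 rolls
Frame 2 starts at roll index 2: rolls=9,0 (sum=9), consumes 2 rolls
Frame 3 starts at roll index 4: roll=10 (strike), consumes 1 roll
Frame 4 starts at roll index 5: roll=10 (strike), consumes 1 roll
Frame 5 starts at roll index 6: rolls=5,5 (sum=10), consumes 2 rolls
Frame 6 starts at roll index 8: rolls=2,8 (sum=10), consumes 2 rolls
Frame 7 starts at roll index 10: roll=10 (strike), consumes 1 roll
Frame 8 starts at roll index 11: rolls=6,3 (sum=9), consumes 2 rolls
Frame 9 starts at roll index 13: rolls=4,0 (sum=4), consumes 2 rolls
Frame 10 starts at roll index 15: 2 remaining rolls

Answer: 0 2 4 5 6 8 10 11 13 15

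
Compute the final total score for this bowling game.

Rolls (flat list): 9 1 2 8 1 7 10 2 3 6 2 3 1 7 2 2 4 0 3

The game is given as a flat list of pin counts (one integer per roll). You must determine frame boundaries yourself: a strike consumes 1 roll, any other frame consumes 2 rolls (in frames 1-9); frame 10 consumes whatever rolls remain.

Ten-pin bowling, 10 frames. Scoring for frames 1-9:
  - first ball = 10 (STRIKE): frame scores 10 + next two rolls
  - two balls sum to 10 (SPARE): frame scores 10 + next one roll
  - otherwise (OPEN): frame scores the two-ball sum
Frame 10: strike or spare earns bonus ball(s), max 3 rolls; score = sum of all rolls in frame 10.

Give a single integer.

Frame 1: SPARE (9+1=10). 10 + next roll (2) = 12. Cumulative: 12
Frame 2: SPARE (2+8=10). 10 + next roll (1) = 11. Cumulative: 23
Frame 3: OPEN (1+7=8). Cumulative: 31
Frame 4: STRIKE. 10 + next two rolls (2+3) = 15. Cumulative: 46
Frame 5: OPEN (2+3=5). Cumulative: 51
Frame 6: OPEN (6+2=8). Cumulative: 59
Frame 7: OPEN (3+1=4). Cumulative: 63
Frame 8: OPEN (7+2=9). Cumulative: 72
Frame 9: OPEN (2+4=6). Cumulative: 78
Frame 10: OPEN. Sum of all frame-10 rolls (0+3) = 3. Cumulative: 81

Answer: 81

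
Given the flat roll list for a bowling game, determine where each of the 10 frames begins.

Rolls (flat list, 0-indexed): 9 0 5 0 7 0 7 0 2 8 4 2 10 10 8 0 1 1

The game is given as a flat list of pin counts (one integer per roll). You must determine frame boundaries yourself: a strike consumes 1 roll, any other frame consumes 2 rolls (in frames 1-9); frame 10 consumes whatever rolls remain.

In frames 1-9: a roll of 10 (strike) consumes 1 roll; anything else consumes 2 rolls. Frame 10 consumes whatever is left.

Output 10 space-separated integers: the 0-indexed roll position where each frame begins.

Frame 1 starts at roll index 0: rolls=9,0 (sum=9), consumes 2 rolls
Frame 2 starts at roll index 2: rolls=5,0 (sum=5), consumes 2 rolls
Frame 3 starts at roll index 4: rolls=7,0 (sum=7), consumes 2 rolls
Frame 4 starts at roll index 6: rolls=7,0 (sum=7), consumes 2 rolls
Frame 5 starts at roll index 8: rolls=2,8 (sum=10), consumes 2 rolls
Frame 6 starts at roll index 10: rolls=4,2 (sum=6), consumes 2 rolls
Frame 7 starts at roll index 12: roll=10 (strike), consumes 1 roll
Frame 8 starts at roll index 13: roll=10 (strike), consumes 1 roll
Frame 9 starts at roll index 14: rolls=8,0 (sum=8), consumes 2 rolls
Frame 10 starts at roll index 16: 2 remaining rolls

Answer: 0 2 4 6 8 10 12 13 14 16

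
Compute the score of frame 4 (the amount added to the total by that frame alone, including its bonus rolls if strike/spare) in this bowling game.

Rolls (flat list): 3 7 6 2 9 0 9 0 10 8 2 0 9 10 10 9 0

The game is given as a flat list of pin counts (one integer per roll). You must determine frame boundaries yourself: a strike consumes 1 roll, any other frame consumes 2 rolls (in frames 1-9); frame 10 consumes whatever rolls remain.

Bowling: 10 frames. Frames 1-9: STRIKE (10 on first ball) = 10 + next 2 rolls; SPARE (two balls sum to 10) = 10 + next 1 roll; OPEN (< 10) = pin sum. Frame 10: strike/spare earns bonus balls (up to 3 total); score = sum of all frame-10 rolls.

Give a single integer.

Answer: 9

Derivation:
Frame 1: SPARE (3+7=10). 10 + next roll (6) = 16. Cumulative: 16
Frame 2: OPEN (6+2=8). Cumulative: 24
Frame 3: OPEN (9+0=9). Cumulative: 33
Frame 4: OPEN (9+0=9). Cumulative: 42
Frame 5: STRIKE. 10 + next two rolls (8+2) = 20. Cumulative: 62
Frame 6: SPARE (8+2=10). 10 + next roll (0) = 10. Cumulative: 72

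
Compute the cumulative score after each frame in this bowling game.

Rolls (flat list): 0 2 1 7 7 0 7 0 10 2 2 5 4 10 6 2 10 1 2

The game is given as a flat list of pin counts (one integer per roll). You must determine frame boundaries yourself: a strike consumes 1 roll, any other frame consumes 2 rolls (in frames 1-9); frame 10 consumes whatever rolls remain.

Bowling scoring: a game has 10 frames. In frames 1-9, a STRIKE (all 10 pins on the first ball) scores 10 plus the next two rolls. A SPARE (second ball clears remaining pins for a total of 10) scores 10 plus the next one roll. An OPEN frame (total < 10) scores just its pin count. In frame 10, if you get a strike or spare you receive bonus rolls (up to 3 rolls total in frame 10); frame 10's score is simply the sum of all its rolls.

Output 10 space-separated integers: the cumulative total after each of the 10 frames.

Frame 1: OPEN (0+2=2). Cumulative: 2
Frame 2: OPEN (1+7=8). Cumulative: 10
Frame 3: OPEN (7+0=7). Cumulative: 17
Frame 4: OPEN (7+0=7). Cumulative: 24
Frame 5: STRIKE. 10 + next two rolls (2+2) = 14. Cumulative: 38
Frame 6: OPEN (2+2=4). Cumulative: 42
Frame 7: OPEN (5+4=9). Cumulative: 51
Frame 8: STRIKE. 10 + next two rolls (6+2) = 18. Cumulative: 69
Frame 9: OPEN (6+2=8). Cumulative: 77
Frame 10: STRIKE. Sum of all frame-10 rolls (10+1+2) = 13. Cumulative: 90

Answer: 2 10 17 24 38 42 51 69 77 90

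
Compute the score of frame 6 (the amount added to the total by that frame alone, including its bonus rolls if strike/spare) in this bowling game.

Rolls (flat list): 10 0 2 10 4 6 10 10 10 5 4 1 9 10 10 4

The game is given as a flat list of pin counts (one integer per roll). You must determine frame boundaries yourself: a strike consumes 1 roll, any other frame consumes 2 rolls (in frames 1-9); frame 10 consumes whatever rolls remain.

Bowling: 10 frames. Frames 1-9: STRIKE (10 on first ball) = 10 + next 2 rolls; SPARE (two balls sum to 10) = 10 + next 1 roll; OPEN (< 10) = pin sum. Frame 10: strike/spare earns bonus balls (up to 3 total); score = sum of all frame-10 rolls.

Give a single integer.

Answer: 25

Derivation:
Frame 1: STRIKE. 10 + next two rolls (0+2) = 12. Cumulative: 12
Frame 2: OPEN (0+2=2). Cumulative: 14
Frame 3: STRIKE. 10 + next two rolls (4+6) = 20. Cumulative: 34
Frame 4: SPARE (4+6=10). 10 + next roll (10) = 20. Cumulative: 54
Frame 5: STRIKE. 10 + next two rolls (10+10) = 30. Cumulative: 84
Frame 6: STRIKE. 10 + next two rolls (10+5) = 25. Cumulative: 109
Frame 7: STRIKE. 10 + next two rolls (5+4) = 19. Cumulative: 128
Frame 8: OPEN (5+4=9). Cumulative: 137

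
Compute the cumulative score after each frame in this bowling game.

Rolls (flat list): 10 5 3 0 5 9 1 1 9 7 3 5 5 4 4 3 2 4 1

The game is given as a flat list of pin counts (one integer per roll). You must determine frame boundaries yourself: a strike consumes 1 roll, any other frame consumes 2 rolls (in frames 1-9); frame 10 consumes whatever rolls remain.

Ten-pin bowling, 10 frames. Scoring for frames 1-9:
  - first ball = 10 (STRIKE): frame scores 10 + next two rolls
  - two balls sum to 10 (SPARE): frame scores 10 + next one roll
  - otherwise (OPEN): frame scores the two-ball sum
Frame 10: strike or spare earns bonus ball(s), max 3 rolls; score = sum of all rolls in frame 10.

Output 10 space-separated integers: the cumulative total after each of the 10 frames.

Frame 1: STRIKE. 10 + next two rolls (5+3) = 18. Cumulative: 18
Frame 2: OPEN (5+3=8). Cumulative: 26
Frame 3: OPEN (0+5=5). Cumulative: 31
Frame 4: SPARE (9+1=10). 10 + next roll (1) = 11. Cumulative: 42
Frame 5: SPARE (1+9=10). 10 + next roll (7) = 17. Cumulative: 59
Frame 6: SPARE (7+3=10). 10 + next roll (5) = 15. Cumulative: 74
Frame 7: SPARE (5+5=10). 10 + next roll (4) = 14. Cumulative: 88
Frame 8: OPEN (4+4=8). Cumulative: 96
Frame 9: OPEN (3+2=5). Cumulative: 101
Frame 10: OPEN. Sum of all frame-10 rolls (4+1) = 5. Cumulative: 106

Answer: 18 26 31 42 59 74 88 96 101 106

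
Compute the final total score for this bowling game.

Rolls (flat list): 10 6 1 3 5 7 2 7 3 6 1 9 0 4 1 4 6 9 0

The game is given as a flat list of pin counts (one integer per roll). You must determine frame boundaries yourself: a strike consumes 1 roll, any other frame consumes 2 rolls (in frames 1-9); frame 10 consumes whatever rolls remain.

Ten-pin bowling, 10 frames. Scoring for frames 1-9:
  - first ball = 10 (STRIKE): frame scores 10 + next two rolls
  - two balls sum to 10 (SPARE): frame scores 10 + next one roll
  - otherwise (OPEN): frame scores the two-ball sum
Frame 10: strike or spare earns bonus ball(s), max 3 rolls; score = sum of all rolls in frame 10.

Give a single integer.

Frame 1: STRIKE. 10 + next two rolls (6+1) = 17. Cumulative: 17
Frame 2: OPEN (6+1=7). Cumulative: 24
Frame 3: OPEN (3+5=8). Cumulative: 32
Frame 4: OPEN (7+2=9). Cumulative: 41
Frame 5: SPARE (7+3=10). 10 + next roll (6) = 16. Cumulative: 57
Frame 6: OPEN (6+1=7). Cumulative: 64
Frame 7: OPEN (9+0=9). Cumulative: 73
Frame 8: OPEN (4+1=5). Cumulative: 78
Frame 9: SPARE (4+6=10). 10 + next roll (9) = 19. Cumulative: 97
Frame 10: OPEN. Sum of all frame-10 rolls (9+0) = 9. Cumulative: 106

Answer: 106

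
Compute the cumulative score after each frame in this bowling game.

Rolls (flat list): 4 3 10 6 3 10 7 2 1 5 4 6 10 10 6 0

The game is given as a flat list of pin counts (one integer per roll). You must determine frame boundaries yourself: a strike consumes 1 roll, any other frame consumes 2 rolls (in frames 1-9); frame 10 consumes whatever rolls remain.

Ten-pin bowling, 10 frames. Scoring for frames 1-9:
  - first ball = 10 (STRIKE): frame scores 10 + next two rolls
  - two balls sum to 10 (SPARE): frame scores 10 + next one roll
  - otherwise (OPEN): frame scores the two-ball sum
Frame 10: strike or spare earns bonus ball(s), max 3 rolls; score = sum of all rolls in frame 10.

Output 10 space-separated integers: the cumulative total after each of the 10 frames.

Frame 1: OPEN (4+3=7). Cumulative: 7
Frame 2: STRIKE. 10 + next two rolls (6+3) = 19. Cumulative: 26
Frame 3: OPEN (6+3=9). Cumulative: 35
Frame 4: STRIKE. 10 + next two rolls (7+2) = 19. Cumulative: 54
Frame 5: OPEN (7+2=9). Cumulative: 63
Frame 6: OPEN (1+5=6). Cumulative: 69
Frame 7: SPARE (4+6=10). 10 + next roll (10) = 20. Cumulative: 89
Frame 8: STRIKE. 10 + next two rolls (10+6) = 26. Cumulative: 115
Frame 9: STRIKE. 10 + next two rolls (6+0) = 16. Cumulative: 131
Frame 10: OPEN. Sum of all frame-10 rolls (6+0) = 6. Cumulative: 137

Answer: 7 26 35 54 63 69 89 115 131 137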